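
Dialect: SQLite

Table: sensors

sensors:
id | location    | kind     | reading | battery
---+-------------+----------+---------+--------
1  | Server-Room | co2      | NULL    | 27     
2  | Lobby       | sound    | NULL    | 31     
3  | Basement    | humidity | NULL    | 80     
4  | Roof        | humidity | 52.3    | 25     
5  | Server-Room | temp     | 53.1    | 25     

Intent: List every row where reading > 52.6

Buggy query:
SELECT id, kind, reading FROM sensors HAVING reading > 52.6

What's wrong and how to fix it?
Bug: HAVING filters the output of aggregation, but this query has no GROUP BY and no aggregate functions, so SQLite rejects it (HAVING clause on a non-aggregate query); the condition here is per row

Fix: Replace HAVING with WHERE since the condition applies to individual rows

Corrected query:
SELECT id, kind, reading FROM sensors WHERE reading > 52.6

Result:
id | kind | reading
---+------+--------
5  | temp | 53.1   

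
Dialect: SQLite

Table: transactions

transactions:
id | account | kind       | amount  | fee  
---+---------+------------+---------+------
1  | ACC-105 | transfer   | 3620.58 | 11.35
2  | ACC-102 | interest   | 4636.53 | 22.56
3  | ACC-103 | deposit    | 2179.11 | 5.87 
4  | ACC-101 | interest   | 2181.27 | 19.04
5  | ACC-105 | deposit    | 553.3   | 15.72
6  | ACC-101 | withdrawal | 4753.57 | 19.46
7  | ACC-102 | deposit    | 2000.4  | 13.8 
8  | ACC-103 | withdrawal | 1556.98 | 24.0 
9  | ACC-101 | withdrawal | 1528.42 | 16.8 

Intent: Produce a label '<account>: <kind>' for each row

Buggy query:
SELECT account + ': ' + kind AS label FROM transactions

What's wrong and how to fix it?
Bug: '+' is numeric addition; on text columns SQLite converts them to 0 instead of concatenating

Fix: Use the || operator for string concatenation

Corrected query:
SELECT account || ': ' || kind AS label FROM transactions

Result:
label              
-------------------
ACC-105: transfer  
ACC-102: interest  
ACC-103: deposit   
ACC-101: interest  
ACC-105: deposit   
ACC-101: withdrawal
ACC-102: deposit   
ACC-103: withdrawal
ACC-101: withdrawal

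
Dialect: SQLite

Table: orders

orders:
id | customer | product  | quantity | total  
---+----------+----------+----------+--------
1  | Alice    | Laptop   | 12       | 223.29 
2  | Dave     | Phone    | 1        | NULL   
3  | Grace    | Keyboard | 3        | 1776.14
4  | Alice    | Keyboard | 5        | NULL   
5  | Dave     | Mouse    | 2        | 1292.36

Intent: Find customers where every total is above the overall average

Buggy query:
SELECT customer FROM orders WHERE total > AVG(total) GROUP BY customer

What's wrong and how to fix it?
Bug: WHERE evaluates per row before aggregation, so AVG() is unavailable

Fix: Compute the overall average in a scalar subquery and compare each group's MIN against it in HAVING

Corrected query:
SELECT customer FROM orders GROUP BY customer HAVING MIN(total) > (SELECT AVG(total) FROM orders)

Result:
customer
--------
Dave    
Grace   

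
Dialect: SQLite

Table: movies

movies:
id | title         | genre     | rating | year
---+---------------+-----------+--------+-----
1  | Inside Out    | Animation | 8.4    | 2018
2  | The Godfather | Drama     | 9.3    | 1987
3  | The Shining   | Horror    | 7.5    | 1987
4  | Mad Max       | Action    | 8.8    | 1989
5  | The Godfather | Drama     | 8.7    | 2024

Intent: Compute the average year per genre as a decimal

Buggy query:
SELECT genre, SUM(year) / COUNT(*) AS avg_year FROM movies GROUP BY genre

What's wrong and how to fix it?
Bug: SUM(year) and COUNT(*) are both integers; the division truncates the fractional part

Fix: Cast one side to REAL so the division keeps the fractional part

Corrected query:
SELECT genre, SUM(year) * 1.0 / COUNT(*) AS avg_year FROM movies GROUP BY genre

Result:
genre     | avg_year
----------+---------
Action    | 1989    
Animation | 2018    
Drama     | 2005.5  
Horror    | 1987    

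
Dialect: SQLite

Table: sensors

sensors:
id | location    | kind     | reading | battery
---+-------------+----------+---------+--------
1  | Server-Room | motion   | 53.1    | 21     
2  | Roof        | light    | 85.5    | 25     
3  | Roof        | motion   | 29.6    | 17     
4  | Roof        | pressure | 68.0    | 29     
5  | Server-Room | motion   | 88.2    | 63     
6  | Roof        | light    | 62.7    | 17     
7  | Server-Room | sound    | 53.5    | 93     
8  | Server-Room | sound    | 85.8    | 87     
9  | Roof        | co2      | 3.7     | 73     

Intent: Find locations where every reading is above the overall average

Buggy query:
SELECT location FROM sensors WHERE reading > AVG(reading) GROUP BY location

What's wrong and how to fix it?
Bug: AVG() is an aggregate; it can't sit directly in WHERE

Fix: Use a subquery for AVG and a HAVING MIN(...) filter so the condition holds for every row in the group

Corrected query:
SELECT location FROM sensors GROUP BY location HAVING MIN(reading) > (SELECT AVG(reading) FROM sensors)

Result:
(no rows)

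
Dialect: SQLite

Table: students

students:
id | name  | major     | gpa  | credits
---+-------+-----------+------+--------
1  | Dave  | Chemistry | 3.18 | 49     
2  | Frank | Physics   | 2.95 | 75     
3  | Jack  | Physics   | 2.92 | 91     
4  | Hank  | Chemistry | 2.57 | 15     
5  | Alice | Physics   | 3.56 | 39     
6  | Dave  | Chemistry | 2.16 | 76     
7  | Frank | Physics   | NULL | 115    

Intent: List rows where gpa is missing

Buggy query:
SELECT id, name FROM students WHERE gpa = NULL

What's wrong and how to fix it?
Bug: '= NULL' is always unknown in SQL three-valued logic, so no rows match

Fix: Use IS NULL to test for NULL

Corrected query:
SELECT id, name FROM students WHERE gpa IS NULL

Result:
id | name 
---+------
7  | Frank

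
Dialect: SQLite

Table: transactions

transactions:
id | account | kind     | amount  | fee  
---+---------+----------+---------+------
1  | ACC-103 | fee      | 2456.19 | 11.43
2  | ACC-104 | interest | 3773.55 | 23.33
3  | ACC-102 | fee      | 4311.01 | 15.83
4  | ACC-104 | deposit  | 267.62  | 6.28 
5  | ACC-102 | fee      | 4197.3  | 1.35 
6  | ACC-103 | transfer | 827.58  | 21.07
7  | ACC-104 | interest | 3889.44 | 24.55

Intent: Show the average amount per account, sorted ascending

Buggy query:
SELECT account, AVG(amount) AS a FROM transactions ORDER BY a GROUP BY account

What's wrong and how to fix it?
Bug: ORDER BY appears before GROUP BY; SQL clause order requires GROUP BY first

Fix: Reorder: SELECT … FROM … GROUP BY … ORDER BY …

Corrected query:
SELECT account, AVG(amount) AS a FROM transactions GROUP BY account ORDER BY a

Result:
account | a          
--------+------------
ACC-103 | 1641.885   
ACC-104 | 2643.536667
ACC-102 | 4254.155   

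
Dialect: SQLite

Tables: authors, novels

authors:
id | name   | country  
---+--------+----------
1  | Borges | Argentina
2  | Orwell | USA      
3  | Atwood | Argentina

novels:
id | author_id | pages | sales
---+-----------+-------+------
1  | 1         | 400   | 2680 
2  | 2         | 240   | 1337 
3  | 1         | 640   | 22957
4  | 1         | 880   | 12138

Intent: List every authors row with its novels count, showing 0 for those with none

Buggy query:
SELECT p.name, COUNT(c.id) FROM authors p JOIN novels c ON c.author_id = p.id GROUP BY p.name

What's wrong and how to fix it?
Bug: INNER JOIN drops authors rows that have no matching novels rows

Fix: Switch to LEFT JOIN to retain unmatched parent rows

Corrected query:
SELECT p.name, COUNT(c.id) FROM authors p LEFT JOIN novels c ON c.author_id = p.id GROUP BY p.name

Result:
name   | COUNT(c.id)
-------+------------
Atwood | 0          
Borges | 3          
Orwell | 1          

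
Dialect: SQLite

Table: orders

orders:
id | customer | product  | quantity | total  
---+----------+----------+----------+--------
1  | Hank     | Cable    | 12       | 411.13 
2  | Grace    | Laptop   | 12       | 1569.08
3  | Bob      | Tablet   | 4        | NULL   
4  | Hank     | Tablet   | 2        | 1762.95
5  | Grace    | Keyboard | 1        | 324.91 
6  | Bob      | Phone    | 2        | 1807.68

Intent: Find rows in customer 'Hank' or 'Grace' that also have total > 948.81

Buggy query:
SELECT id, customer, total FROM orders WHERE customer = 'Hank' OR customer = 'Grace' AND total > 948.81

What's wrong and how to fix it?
Bug: AND binds tighter than OR, so this parses as customer = 'Hank' OR (customer = 'Grace' AND total > 948.81)

Fix: Add parentheses around the OR so the AND applies to both alternatives

Corrected query:
SELECT id, customer, total FROM orders WHERE (customer = 'Hank' OR customer = 'Grace') AND total > 948.81

Result:
id | customer | total  
---+----------+--------
2  | Grace    | 1569.08
4  | Hank     | 1762.95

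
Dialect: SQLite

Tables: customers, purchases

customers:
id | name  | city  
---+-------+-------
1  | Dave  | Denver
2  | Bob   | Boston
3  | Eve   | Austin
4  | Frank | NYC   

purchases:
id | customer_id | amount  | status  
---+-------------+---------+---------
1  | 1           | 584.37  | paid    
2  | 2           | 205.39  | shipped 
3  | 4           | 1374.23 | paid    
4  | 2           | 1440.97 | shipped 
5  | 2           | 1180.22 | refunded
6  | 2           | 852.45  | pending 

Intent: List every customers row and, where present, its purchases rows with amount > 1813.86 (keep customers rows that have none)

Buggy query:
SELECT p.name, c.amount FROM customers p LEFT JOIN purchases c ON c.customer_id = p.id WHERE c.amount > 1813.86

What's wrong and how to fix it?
Bug: A WHERE condition on the right-hand table after LEFT JOIN drops unmatched parents

Fix: Put 'c.amount > 1813.86' in the JOIN's ON clause instead of WHERE

Corrected query:
SELECT p.name, c.amount FROM customers p LEFT JOIN purchases c ON c.customer_id = p.id AND c.amount > 1813.86

Result:
name  | amount
------+-------
Dave  | NULL  
Bob   | NULL  
Eve   | NULL  
Frank | NULL  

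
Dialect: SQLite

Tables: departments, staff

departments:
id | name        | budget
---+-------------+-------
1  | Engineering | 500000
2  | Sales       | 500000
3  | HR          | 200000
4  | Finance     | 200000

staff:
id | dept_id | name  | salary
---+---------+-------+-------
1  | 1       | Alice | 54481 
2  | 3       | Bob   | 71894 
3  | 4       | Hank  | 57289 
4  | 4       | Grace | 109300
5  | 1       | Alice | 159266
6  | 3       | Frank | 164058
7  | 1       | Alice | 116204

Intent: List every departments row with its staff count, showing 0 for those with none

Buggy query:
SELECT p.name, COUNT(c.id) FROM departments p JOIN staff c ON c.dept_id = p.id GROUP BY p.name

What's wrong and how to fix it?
Bug: INNER JOIN drops departments rows that have no matching staff rows

Fix: Use LEFT JOIN so parents without children still appear (COUNT(c.id) gives 0)

Corrected query:
SELECT p.name, COUNT(c.id) FROM departments p LEFT JOIN staff c ON c.dept_id = p.id GROUP BY p.name

Result:
name        | COUNT(c.id)
------------+------------
Engineering | 3          
Finance     | 2          
HR          | 2          
Sales       | 0          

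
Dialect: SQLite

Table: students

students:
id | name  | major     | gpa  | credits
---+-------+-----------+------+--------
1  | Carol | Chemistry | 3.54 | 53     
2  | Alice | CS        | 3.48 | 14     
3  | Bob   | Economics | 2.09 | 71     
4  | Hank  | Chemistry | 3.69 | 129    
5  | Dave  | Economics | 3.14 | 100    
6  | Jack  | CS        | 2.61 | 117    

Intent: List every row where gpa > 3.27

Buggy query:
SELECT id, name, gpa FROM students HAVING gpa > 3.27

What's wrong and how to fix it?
Bug: This is a non-aggregate query (no GROUP BY, no aggregates), so in SQLite the HAVING clause is invalid here; a row-level condition belongs in WHERE

Fix: Use WHERE for row-level filtering

Corrected query:
SELECT id, name, gpa FROM students WHERE gpa > 3.27

Result:
id | name  | gpa 
---+-------+-----
1  | Carol | 3.54
2  | Alice | 3.48
4  | Hank  | 3.69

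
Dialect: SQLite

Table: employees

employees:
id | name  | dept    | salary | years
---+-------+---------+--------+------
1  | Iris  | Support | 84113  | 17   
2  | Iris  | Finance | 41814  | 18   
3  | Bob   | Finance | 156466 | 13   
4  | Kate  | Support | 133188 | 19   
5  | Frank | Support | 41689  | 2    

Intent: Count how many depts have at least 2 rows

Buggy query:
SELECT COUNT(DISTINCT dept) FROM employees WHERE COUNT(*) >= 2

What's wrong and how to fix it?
Bug: COUNT(*) cannot appear in WHERE; the per-group count doesn't exist yet

Fix: Group first with HAVING COUNT(*) >= 2, then COUNT the resulting groups

Corrected query:
SELECT COUNT(*) FROM (SELECT dept FROM employees GROUP BY dept HAVING COUNT(*) >= 2)

Result:
COUNT(*)
--------
2       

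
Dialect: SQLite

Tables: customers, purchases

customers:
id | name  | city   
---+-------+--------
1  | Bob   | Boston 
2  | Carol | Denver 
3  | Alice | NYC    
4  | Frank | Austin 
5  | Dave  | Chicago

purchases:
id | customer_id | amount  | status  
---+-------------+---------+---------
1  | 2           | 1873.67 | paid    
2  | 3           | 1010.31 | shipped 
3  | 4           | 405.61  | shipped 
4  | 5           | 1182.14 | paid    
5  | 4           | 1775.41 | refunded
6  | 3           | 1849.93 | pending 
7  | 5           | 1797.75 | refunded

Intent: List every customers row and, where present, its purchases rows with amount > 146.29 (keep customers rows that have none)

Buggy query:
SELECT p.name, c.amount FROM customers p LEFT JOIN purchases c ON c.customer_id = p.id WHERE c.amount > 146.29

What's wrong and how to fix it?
Bug: A WHERE condition on the right-hand table after LEFT JOIN drops unmatched parents

Fix: Move the right-table condition into the ON clause so unmatched parents are kept

Corrected query:
SELECT p.name, c.amount FROM customers p LEFT JOIN purchases c ON c.customer_id = p.id AND c.amount > 146.29

Result:
name  | amount 
------+--------
Bob   | NULL   
Carol | 1873.67
Alice | 1010.31
Alice | 1849.93
Frank | 405.61 
Frank | 1775.41
Dave  | 1182.14
Dave  | 1797.75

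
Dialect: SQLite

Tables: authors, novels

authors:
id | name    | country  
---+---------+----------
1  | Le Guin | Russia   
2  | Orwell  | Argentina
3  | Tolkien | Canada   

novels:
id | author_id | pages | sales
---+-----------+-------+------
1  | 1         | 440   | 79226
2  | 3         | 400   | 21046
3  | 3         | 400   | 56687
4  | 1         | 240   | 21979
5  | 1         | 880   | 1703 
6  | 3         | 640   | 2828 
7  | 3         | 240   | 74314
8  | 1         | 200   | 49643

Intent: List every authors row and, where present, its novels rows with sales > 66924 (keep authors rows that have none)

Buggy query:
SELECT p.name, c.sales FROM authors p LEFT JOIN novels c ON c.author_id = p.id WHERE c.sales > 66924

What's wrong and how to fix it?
Bug: A WHERE condition on the right-hand table after LEFT JOIN drops unmatched parents

Fix: Put 'c.sales > 66924' in the JOIN's ON clause instead of WHERE

Corrected query:
SELECT p.name, c.sales FROM authors p LEFT JOIN novels c ON c.author_id = p.id AND c.sales > 66924

Result:
name    | sales
--------+------
Le Guin | 79226
Orwell  | NULL 
Tolkien | 74314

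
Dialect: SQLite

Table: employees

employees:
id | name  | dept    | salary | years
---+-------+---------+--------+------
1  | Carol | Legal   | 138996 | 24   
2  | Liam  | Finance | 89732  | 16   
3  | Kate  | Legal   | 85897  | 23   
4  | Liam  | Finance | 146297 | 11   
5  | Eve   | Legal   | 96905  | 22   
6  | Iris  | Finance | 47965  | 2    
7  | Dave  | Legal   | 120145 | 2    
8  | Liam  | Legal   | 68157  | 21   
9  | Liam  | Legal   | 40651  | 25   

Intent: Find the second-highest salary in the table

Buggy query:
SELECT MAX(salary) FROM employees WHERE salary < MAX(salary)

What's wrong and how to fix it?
Bug: The inner MAX is an aggregate inside WHERE, which is not allowed

Fix: Compute the overall MAX in a subquery, then take MAX of rows below it

Corrected query:
SELECT MAX(salary) FROM employees WHERE salary < (SELECT MAX(salary) FROM employees)

Result:
MAX(salary)
-----------
138996     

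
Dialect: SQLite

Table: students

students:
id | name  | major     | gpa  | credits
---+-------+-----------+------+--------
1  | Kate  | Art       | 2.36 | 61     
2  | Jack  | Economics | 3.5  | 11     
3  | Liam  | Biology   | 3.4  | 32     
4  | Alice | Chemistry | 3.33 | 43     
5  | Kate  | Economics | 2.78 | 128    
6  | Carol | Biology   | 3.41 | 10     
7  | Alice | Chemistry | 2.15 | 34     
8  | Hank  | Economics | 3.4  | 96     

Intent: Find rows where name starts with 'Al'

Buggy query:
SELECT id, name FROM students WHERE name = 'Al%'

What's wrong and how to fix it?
Bug: '=' compares the literal string including the % character; pattern matching needs LIKE

Fix: Replace '=' with LIKE so 'Al%' is treated as a pattern

Corrected query:
SELECT id, name FROM students WHERE name LIKE 'Al%'

Result:
id | name 
---+------
4  | Alice
7  | Alice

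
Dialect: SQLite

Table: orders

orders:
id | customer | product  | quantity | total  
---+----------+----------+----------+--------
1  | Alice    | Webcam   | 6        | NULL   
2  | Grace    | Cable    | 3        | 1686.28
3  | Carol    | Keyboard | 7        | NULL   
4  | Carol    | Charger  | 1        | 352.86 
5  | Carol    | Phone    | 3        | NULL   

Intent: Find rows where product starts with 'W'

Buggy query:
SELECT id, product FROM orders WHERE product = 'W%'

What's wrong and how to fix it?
Bug: '=' compares the literal string including the % character; pattern matching needs LIKE

Fix: Replace '=' with LIKE so 'W%' is treated as a pattern

Corrected query:
SELECT id, product FROM orders WHERE product LIKE 'W%'

Result:
id | product
---+--------
1  | Webcam 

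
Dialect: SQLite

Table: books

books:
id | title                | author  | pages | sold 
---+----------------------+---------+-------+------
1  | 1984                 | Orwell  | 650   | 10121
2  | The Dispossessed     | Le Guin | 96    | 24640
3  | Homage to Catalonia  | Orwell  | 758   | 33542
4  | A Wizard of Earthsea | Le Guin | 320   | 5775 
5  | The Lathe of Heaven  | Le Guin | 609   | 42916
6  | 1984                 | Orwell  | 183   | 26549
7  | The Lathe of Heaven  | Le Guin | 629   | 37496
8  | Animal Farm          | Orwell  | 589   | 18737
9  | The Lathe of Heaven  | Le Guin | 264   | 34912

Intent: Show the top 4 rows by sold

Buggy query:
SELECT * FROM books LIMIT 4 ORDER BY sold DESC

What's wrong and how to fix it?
Bug: LIMIT must come after ORDER BY

Fix: Swap the clauses: ORDER BY first, then LIMIT

Corrected query:
SELECT * FROM books ORDER BY sold DESC LIMIT 4

Result:
id | title               | author  | pages | sold 
---+---------------------+---------+-------+------
5  | The Lathe of Heaven | Le Guin | 609   | 42916
7  | The Lathe of Heaven | Le Guin | 629   | 37496
9  | The Lathe of Heaven | Le Guin | 264   | 34912
3  | Homage to Catalonia | Orwell  | 758   | 33542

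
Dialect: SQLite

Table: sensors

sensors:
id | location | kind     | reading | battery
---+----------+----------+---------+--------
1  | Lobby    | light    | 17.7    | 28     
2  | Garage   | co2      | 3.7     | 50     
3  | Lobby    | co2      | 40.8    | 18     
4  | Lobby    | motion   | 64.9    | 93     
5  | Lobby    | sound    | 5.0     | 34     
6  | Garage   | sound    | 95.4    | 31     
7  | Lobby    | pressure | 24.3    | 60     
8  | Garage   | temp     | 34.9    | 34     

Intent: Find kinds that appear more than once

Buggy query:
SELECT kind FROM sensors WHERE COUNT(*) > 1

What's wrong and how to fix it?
Bug: COUNT(*) is an aggregate and cannot be used in WHERE

Fix: GROUP BY kind, then filter groups with HAVING COUNT(*) > 1

Corrected query:
SELECT kind FROM sensors GROUP BY kind HAVING COUNT(*) > 1

Result:
kind 
-----
co2  
sound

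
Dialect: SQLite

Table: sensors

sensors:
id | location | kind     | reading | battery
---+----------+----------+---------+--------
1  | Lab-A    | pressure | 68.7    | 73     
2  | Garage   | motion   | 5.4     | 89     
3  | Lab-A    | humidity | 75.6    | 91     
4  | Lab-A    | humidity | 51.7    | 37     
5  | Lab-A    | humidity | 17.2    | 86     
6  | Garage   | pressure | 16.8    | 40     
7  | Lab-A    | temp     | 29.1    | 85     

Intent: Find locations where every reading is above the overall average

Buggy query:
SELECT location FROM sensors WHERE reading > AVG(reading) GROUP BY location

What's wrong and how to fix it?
Bug: WHERE evaluates per row before aggregation, so AVG() is unavailable

Fix: Use a subquery for AVG and a HAVING MIN(...) filter so the condition holds for every row in the group

Corrected query:
SELECT location FROM sensors GROUP BY location HAVING MIN(reading) > (SELECT AVG(reading) FROM sensors)

Result:
(no rows)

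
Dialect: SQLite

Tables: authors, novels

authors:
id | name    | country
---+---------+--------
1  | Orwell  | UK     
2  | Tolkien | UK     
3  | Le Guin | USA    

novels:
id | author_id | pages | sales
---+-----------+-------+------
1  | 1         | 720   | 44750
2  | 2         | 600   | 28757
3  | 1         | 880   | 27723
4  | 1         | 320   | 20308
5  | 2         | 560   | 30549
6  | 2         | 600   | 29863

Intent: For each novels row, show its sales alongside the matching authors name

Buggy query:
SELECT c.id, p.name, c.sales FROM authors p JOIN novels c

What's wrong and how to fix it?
Bug: JOIN with no ON clause produces a cartesian product; every novels row pairs with every authors row

Fix: Specify the join condition linking the foreign key to the parent id

Corrected query:
SELECT c.id, p.name, c.sales FROM authors p JOIN novels c ON c.author_id = p.id

Result:
id | name    | sales
---+---------+------
1  | Orwell  | 44750
2  | Tolkien | 28757
3  | Orwell  | 27723
4  | Orwell  | 20308
5  | Tolkien | 30549
6  | Tolkien | 29863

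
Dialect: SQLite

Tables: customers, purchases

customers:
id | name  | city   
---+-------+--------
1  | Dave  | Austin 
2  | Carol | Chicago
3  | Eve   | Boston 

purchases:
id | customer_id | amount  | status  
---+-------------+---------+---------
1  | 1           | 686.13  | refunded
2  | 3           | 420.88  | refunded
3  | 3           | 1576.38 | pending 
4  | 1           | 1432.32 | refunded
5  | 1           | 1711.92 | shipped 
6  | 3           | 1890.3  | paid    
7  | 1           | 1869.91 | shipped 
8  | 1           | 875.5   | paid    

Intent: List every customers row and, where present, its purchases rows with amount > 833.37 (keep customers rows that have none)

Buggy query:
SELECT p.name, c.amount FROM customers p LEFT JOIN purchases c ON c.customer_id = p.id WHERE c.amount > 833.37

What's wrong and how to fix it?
Bug: A WHERE condition on the right-hand table after LEFT JOIN drops unmatched parents

Fix: Put 'c.amount > 833.37' in the JOIN's ON clause instead of WHERE

Corrected query:
SELECT p.name, c.amount FROM customers p LEFT JOIN purchases c ON c.customer_id = p.id AND c.amount > 833.37

Result:
name  | amount 
------+--------
Dave  | 875.5  
Dave  | 1432.32
Dave  | 1711.92
Dave  | 1869.91
Carol | NULL   
Eve   | 1576.38
Eve   | 1890.3 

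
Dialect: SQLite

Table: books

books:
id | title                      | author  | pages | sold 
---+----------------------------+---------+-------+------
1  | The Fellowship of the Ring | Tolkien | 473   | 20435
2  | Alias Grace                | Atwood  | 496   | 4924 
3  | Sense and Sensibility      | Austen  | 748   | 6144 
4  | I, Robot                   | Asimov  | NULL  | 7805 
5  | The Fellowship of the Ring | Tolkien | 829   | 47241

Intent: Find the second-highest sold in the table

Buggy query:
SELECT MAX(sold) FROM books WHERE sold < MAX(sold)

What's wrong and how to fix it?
Bug: The inner MAX is an aggregate inside WHERE, which is not allowed

Fix: Put the inner MAX in a scalar subquery

Corrected query:
SELECT MAX(sold) FROM books WHERE sold < (SELECT MAX(sold) FROM books)

Result:
MAX(sold)
---------
20435    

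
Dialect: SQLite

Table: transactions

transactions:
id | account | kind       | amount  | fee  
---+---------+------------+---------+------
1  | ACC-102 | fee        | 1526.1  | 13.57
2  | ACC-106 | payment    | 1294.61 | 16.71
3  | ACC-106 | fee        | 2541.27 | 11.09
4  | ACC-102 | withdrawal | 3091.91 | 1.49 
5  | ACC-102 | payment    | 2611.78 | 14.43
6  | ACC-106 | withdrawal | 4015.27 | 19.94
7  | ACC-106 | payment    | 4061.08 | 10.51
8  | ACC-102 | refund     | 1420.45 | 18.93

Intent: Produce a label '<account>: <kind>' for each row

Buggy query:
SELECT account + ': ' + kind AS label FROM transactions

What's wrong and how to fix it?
Bug: SQLite uses || for string concatenation; + coerces text to numbers (yielding 0)

Fix: Use the || operator for string concatenation

Corrected query:
SELECT account || ': ' || kind AS label FROM transactions

Result:
label              
-------------------
ACC-102: fee       
ACC-106: payment   
ACC-106: fee       
ACC-102: withdrawal
ACC-102: payment   
ACC-106: withdrawal
ACC-106: payment   
ACC-102: refund    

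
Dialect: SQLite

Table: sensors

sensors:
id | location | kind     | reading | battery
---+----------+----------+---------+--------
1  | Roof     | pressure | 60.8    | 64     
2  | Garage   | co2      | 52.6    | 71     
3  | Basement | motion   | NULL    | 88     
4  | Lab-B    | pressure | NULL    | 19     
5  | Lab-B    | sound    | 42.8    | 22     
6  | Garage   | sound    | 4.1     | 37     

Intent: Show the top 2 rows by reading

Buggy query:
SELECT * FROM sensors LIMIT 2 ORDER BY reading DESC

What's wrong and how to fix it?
Bug: LIMIT must come after ORDER BY

Fix: Sort with ORDER BY, then apply LIMIT

Corrected query:
SELECT * FROM sensors ORDER BY reading DESC LIMIT 2

Result:
id | location | kind     | reading | battery
---+----------+----------+---------+--------
1  | Roof     | pressure | 60.8    | 64     
2  | Garage   | co2      | 52.6    | 71     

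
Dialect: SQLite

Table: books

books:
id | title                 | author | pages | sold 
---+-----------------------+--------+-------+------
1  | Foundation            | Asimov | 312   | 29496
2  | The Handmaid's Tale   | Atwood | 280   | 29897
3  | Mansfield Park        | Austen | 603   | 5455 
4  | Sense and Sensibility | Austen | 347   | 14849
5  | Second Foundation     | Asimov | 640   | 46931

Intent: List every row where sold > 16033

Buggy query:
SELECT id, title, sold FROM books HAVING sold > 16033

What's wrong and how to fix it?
Bug: HAVING filters the output of aggregation, but this query has no GROUP BY and no aggregate functions, so SQLite rejects it (HAVING clause on a non-aggregate query); the condition here is per row

Fix: Use WHERE for row-level filtering

Corrected query:
SELECT id, title, sold FROM books WHERE sold > 16033

Result:
id | title               | sold 
---+---------------------+------
1  | Foundation          | 29496
2  | The Handmaid's Tale | 29897
5  | Second Foundation   | 46931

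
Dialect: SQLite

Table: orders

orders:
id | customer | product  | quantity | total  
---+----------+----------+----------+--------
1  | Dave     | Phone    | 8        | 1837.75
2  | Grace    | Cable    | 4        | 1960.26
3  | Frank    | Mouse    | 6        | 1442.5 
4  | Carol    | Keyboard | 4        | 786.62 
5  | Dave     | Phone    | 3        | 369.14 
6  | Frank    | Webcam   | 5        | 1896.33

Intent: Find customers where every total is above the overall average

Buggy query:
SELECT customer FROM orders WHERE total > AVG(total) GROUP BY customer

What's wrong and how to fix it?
Bug: AVG() is an aggregate; it can't sit directly in WHERE

Fix: Compute the overall average in a scalar subquery and compare each group's MIN against it in HAVING

Corrected query:
SELECT customer FROM orders GROUP BY customer HAVING MIN(total) > (SELECT AVG(total) FROM orders)

Result:
customer
--------
Frank   
Grace   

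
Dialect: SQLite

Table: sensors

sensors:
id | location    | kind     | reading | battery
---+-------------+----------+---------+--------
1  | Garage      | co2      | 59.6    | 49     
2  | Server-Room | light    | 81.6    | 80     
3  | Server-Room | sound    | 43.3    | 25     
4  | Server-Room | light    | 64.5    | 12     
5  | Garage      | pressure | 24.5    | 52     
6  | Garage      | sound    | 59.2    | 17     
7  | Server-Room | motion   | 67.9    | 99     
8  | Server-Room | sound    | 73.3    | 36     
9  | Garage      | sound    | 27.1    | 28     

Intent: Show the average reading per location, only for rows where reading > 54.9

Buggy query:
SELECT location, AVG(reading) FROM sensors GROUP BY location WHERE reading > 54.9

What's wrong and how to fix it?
Bug: Row-level WHERE must come before GROUP BY in the clause order

Fix: Place WHERE between FROM and GROUP BY

Corrected query:
SELECT location, AVG(reading) FROM sensors WHERE reading > 54.9 GROUP BY location

Result:
location    | AVG(reading)
------------+-------------
Garage      | 59.4        
Server-Room | 71.825      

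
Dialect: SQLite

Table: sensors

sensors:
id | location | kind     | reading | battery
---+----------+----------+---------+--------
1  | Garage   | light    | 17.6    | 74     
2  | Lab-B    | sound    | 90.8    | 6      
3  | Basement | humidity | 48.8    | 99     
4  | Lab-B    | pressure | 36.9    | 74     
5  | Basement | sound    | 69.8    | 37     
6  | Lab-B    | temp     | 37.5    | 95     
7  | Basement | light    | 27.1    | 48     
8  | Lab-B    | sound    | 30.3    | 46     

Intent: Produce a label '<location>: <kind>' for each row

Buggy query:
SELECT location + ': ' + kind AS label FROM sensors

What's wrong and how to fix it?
Bug: '+' is numeric addition; on text columns SQLite converts them to 0 instead of concatenating

Fix: Use the || operator for string concatenation

Corrected query:
SELECT location || ': ' || kind AS label FROM sensors

Result:
label             
------------------
Garage: light     
Lab-B: sound      
Basement: humidity
Lab-B: pressure   
Basement: sound   
Lab-B: temp       
Basement: light   
Lab-B: sound      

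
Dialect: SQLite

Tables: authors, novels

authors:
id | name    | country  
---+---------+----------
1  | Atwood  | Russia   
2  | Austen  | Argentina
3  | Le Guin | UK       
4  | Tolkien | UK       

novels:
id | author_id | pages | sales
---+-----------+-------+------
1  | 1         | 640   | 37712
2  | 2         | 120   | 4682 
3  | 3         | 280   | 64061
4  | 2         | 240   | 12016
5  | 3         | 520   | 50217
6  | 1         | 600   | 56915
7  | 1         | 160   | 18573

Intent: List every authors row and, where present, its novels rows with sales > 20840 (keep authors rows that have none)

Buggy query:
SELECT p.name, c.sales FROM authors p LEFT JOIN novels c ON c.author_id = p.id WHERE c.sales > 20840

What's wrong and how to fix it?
Bug: A WHERE condition on the right-hand table after LEFT JOIN drops unmatched parents

Fix: Put 'c.sales > 20840' in the JOIN's ON clause instead of WHERE

Corrected query:
SELECT p.name, c.sales FROM authors p LEFT JOIN novels c ON c.author_id = p.id AND c.sales > 20840

Result:
name    | sales
--------+------
Atwood  | 37712
Atwood  | 56915
Austen  | NULL 
Le Guin | 50217
Le Guin | 64061
Tolkien | NULL 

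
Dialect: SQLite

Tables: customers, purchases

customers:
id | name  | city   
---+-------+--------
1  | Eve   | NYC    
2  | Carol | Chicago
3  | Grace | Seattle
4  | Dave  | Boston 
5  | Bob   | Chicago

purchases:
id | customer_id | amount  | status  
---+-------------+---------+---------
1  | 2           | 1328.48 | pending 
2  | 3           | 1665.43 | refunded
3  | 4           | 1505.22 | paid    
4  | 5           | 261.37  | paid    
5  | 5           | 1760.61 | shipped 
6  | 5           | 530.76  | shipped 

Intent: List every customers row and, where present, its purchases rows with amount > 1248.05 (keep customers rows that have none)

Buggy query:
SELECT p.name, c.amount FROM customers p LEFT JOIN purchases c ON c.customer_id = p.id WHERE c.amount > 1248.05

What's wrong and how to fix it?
Bug: A WHERE condition on the right-hand table after LEFT JOIN drops unmatched parents

Fix: Move the right-table condition into the ON clause so unmatched parents are kept

Corrected query:
SELECT p.name, c.amount FROM customers p LEFT JOIN purchases c ON c.customer_id = p.id AND c.amount > 1248.05

Result:
name  | amount 
------+--------
Eve   | NULL   
Carol | 1328.48
Grace | 1665.43
Dave  | 1505.22
Bob   | 1760.61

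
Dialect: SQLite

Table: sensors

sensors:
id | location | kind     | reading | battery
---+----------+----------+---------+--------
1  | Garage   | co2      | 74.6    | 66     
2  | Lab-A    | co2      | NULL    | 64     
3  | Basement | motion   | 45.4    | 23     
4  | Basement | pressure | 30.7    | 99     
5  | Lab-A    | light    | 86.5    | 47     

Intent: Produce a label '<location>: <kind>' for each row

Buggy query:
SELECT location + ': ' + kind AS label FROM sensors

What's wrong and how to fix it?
Bug: '+' is numeric addition; on text columns SQLite converts them to 0 instead of concatenating

Fix: Use the || operator for string concatenation

Corrected query:
SELECT location || ': ' || kind AS label FROM sensors

Result:
label             
------------------
Garage: co2       
Lab-A: co2        
Basement: motion  
Basement: pressure
Lab-A: light      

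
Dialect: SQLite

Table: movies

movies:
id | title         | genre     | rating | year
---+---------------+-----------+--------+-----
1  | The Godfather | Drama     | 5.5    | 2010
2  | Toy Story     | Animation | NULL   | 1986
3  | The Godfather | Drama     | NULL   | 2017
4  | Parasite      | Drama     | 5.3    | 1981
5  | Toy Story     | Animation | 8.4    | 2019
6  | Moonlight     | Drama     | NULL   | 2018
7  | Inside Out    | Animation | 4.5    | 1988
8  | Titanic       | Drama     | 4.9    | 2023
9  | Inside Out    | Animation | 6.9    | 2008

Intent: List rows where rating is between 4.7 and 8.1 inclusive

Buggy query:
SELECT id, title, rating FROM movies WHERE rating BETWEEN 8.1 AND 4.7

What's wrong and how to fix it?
Bug: BETWEEN expects the lower bound first; with 8.1 AND 4.7 the range is empty

Fix: Write BETWEEN 4.7 AND 8.1

Corrected query:
SELECT id, title, rating FROM movies WHERE rating BETWEEN 4.7 AND 8.1

Result:
id | title         | rating
---+---------------+-------
1  | The Godfather | 5.5   
4  | Parasite      | 5.3   
8  | Titanic       | 4.9   
9  | Inside Out    | 6.9   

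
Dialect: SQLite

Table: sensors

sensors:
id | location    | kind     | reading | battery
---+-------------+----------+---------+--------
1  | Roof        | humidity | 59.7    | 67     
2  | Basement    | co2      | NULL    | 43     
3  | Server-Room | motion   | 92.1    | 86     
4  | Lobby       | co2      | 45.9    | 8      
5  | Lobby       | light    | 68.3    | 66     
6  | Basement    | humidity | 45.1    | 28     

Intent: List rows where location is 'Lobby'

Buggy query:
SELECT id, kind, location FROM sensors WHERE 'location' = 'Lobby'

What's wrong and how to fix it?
Bug: Single quotes denote string literals in SQL; the column name is being compared as a constant string

Fix: Remove the quotes around the column name (or use double quotes for an identifier)

Corrected query:
SELECT id, kind, location FROM sensors WHERE location = 'Lobby'

Result:
id | kind  | location
---+-------+---------
4  | co2   | Lobby   
5  | light | Lobby   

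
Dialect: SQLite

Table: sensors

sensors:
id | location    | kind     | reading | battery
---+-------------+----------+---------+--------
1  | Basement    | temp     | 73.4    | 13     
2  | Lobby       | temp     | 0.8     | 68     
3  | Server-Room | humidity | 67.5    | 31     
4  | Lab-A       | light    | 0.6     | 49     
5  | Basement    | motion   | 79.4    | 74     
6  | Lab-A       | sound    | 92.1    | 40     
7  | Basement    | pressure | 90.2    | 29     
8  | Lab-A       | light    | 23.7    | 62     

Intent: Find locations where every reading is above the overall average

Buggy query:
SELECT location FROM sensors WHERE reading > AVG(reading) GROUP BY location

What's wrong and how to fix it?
Bug: AVG() is an aggregate; it can't sit directly in WHERE

Fix: Use a subquery for AVG and a HAVING MIN(...) filter so the condition holds for every row in the group

Corrected query:
SELECT location FROM sensors GROUP BY location HAVING MIN(reading) > (SELECT AVG(reading) FROM sensors)

Result:
location   
-----------
Basement   
Server-Room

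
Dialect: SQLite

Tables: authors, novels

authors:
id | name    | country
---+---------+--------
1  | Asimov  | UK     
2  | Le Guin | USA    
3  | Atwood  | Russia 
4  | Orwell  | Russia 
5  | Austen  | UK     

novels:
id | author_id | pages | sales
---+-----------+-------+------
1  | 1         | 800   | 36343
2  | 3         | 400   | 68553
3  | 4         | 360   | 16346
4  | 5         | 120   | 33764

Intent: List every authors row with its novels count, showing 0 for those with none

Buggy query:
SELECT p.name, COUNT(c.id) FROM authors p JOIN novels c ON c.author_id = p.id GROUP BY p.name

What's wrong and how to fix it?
Bug: INNER JOIN drops authors rows that have no matching novels rows

Fix: Use LEFT JOIN so parents without children still appear (COUNT(c.id) gives 0)

Corrected query:
SELECT p.name, COUNT(c.id) FROM authors p LEFT JOIN novels c ON c.author_id = p.id GROUP BY p.name

Result:
name    | COUNT(c.id)
--------+------------
Asimov  | 1          
Atwood  | 1          
Austen  | 1          
Le Guin | 0          
Orwell  | 1          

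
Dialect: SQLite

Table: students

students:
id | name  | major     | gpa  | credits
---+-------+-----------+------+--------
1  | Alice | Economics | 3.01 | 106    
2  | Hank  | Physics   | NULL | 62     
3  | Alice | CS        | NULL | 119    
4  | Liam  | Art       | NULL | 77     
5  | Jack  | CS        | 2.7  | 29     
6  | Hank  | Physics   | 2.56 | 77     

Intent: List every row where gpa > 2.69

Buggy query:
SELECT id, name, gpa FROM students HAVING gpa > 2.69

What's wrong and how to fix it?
Bug: HAVING filters the output of aggregation, but this query has no GROUP BY and no aggregate functions, so SQLite rejects it (HAVING clause on a non-aggregate query); the condition here is per row

Fix: Use WHERE for row-level filtering

Corrected query:
SELECT id, name, gpa FROM students WHERE gpa > 2.69

Result:
id | name  | gpa 
---+-------+-----
1  | Alice | 3.01
5  | Jack  | 2.7 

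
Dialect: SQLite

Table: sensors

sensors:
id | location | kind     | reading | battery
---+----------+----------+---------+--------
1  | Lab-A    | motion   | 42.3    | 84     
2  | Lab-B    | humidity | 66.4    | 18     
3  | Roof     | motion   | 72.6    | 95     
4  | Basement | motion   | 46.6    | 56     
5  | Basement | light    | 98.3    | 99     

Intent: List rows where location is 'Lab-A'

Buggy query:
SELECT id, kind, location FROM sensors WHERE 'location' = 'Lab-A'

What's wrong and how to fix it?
Bug: 'location' in single quotes is a string literal, not the column; the comparison is literal-vs-literal and never true

Fix: Reference the column as location without single quotes

Corrected query:
SELECT id, kind, location FROM sensors WHERE location = 'Lab-A'

Result:
id | kind   | location
---+--------+---------
1  | motion | Lab-A   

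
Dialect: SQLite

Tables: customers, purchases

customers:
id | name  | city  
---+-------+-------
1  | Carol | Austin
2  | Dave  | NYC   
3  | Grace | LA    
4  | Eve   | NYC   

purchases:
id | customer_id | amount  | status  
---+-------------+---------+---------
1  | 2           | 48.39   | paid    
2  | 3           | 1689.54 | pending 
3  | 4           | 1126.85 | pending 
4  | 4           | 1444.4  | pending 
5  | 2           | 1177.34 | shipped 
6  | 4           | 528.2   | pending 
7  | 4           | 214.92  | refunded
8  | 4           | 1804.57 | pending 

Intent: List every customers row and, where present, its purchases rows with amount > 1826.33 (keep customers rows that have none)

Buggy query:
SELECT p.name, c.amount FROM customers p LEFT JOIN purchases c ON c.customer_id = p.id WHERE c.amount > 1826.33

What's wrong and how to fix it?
Bug: Filtering c.amount in WHERE discards the NULL rows produced by LEFT JOIN, turning it into an inner join

Fix: Move the right-table condition into the ON clause so unmatched parents are kept

Corrected query:
SELECT p.name, c.amount FROM customers p LEFT JOIN purchases c ON c.customer_id = p.id AND c.amount > 1826.33

Result:
name  | amount
------+-------
Carol | NULL  
Dave  | NULL  
Grace | NULL  
Eve   | NULL  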